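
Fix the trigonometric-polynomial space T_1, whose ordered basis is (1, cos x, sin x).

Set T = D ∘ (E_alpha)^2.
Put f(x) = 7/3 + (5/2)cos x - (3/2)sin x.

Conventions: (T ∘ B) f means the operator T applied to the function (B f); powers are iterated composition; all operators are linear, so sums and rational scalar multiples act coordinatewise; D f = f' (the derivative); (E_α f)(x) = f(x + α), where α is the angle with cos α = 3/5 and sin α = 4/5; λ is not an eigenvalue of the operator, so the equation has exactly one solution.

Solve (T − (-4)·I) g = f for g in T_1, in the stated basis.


g(x) = 7/12 + (359/466)cos x - (263/466)sin x

write g with unknown coordinates in the stated basis and equate coefficients in (T − (-4)·I) g = f
solving from the highest basis element down gives g = 7/12 + (359/466)cos x - (263/466)sin x
check: T g = -(271/466)cos x + (353/466)sin x
so T g − (-4)·g = 7/3 + (5/2)cos x - (3/2)sin x = f ✓


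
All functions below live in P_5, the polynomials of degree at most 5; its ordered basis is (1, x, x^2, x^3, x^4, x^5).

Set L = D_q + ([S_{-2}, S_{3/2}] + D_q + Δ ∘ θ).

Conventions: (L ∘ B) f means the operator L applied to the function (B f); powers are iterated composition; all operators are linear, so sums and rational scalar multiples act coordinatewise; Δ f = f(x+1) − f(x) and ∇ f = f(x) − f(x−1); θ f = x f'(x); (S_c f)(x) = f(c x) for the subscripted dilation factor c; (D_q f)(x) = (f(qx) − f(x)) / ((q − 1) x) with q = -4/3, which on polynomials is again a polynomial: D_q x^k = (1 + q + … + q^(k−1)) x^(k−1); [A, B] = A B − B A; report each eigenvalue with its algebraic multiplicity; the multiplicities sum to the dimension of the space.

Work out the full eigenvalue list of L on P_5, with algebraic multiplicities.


image of 1: 0
image of x: 3
image of x^2: (10/3)x + 2
image of x^3: (107/9)x^2 + 9x + 3
image of x^4: (382/27)x^3 + 24x^2 + 16x + 4
image of x^5: (2387/81)x^4 + 50x^3 + 50x^2 + 25x + 5
the matrix is upper triangular; its diagonal is (0, 0, 0, 0, 0, 0)
for a triangular matrix the eigenvalues are the diagonal entries, with algebraic multiplicity their repetition count

λ = 0 (multiplicity 6)


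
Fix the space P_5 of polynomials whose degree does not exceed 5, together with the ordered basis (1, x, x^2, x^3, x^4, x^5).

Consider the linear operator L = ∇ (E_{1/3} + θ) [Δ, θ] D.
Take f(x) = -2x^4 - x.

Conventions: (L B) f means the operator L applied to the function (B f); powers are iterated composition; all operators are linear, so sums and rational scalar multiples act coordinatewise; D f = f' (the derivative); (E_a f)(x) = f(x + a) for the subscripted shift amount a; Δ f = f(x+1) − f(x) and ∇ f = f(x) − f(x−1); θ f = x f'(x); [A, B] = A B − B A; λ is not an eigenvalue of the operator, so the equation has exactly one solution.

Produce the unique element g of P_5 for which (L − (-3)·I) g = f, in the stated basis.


the result is g(x) = -(2/3)x^4 + (47/3)x + 40/9

write g with unknown coordinates in the stated basis and equate coefficients in (L − (-3)·I) g = f
solving from the highest basis element down gives g = -(2/3)x^4 + (47/3)x + 40/9
check: L g = -48x - 40/3
so L g − (-3)·g = -2x^4 - x = f ✓


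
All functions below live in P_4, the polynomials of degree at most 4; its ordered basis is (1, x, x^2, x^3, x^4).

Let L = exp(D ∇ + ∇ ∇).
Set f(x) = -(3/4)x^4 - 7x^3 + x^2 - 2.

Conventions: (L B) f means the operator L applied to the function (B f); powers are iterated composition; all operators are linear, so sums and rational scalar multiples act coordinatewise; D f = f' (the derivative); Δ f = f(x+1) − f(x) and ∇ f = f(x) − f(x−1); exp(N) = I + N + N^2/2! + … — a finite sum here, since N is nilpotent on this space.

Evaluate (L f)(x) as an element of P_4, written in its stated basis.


order-1 term: -18x^2 - 57x + 107/2
order-2 term: -36
the series for exp(D ∇ + ∇ ∇) f terminates at order 2
exp(D ∇ + ∇ ∇) f = -(3/4)x^4 - 7x^3 - 17x^2 - 57x + 31/2

the image equals g(x) = -(3/4)x^4 - 7x^3 - 17x^2 - 57x + 31/2


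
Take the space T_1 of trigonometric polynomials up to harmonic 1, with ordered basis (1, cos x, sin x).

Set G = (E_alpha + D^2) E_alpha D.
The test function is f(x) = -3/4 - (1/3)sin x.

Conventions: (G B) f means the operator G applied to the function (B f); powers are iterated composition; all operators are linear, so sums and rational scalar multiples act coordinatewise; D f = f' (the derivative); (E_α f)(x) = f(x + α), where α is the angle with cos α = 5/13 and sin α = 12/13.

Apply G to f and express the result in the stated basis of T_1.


D f = -(1/3)cos x
E_alpha D f = -(5/39)cos x + (4/13)sin x
E_alpha (E_alpha D) f = (119/507)cos x + (40/169)sin x
D (E_alpha D) f = (4/13)cos x + (5/39)sin x
D D (E_alpha D) f = (5/39)cos x - (4/13)sin x
(E_alpha + D^2) (E_alpha D) f = (184/507)cos x - (12/169)sin x

the result is g(x) = (184/507)cos x - (12/169)sin x


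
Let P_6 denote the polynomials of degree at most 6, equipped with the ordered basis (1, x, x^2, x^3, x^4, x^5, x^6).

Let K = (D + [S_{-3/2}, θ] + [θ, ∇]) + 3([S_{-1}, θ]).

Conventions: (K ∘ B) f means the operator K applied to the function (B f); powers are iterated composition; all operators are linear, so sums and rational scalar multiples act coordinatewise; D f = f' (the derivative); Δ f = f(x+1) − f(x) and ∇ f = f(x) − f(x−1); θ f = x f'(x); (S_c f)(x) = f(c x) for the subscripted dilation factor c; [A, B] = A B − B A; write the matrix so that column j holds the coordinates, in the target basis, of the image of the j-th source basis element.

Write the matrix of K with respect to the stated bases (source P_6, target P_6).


image of 1: 0
image of x: 0
image of x^2: 2
image of x^3: 6x - 3
image of x^4: 12x^2 - 12x + 4
image of x^5: 20x^3 - 30x^2 + 20x - 5
image of x^6: 30x^4 - 60x^3 + 60x^2 - 30x + 6
each image's coordinates form column j of the matrix

the matrix is [[0, 0, 2, -3, 4, -5, 6]; [0, 0, 0, 6, -12, 20, -30]; [0, 0, 0, 0, 12, -30, 60]; [0, 0, 0, 0, 0, 20, -60]; [0, 0, 0, 0, 0, 0, 30]; [0, 0, 0, 0, 0, 0, 0]; [0, 0, 0, 0, 0, 0, 0]] (rows listed top to bottom)


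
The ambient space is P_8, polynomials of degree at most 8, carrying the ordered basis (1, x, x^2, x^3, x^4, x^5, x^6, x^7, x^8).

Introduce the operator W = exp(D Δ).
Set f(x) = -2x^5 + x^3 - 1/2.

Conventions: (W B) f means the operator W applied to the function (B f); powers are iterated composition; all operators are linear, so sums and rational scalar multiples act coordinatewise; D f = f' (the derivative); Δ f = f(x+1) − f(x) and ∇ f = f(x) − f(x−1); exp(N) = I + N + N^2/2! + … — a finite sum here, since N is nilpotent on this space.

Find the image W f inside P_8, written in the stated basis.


order-1 term: -40x^3 - 60x^2 - 34x - 7
order-2 term: -120x - 120
the series for exp(D Δ) f terminates at order 2
exp(D Δ) f = -2x^5 - 39x^3 - 60x^2 - 154x - 255/2

the result is g(x) = -2x^5 - 39x^3 - 60x^2 - 154x - 255/2


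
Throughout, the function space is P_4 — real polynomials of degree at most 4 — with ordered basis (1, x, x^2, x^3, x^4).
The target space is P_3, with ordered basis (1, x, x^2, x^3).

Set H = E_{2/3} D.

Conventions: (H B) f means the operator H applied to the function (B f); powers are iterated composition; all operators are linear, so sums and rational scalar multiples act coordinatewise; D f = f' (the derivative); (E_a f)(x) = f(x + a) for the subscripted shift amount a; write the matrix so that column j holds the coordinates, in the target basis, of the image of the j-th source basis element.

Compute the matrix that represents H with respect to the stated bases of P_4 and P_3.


image of 1: 0
image of x: 1
image of x^2: 2x + 4/3
image of x^3: 3x^2 + 4x + 4/3
image of x^4: 4x^3 + 8x^2 + (16/3)x + 32/27
each image's coordinates form column j of the matrix

the matrix is [[0, 1, 4/3, 4/3, 32/27]; [0, 0, 2, 4, 16/3]; [0, 0, 0, 3, 8]; [0, 0, 0, 0, 4]] (rows listed top to bottom)


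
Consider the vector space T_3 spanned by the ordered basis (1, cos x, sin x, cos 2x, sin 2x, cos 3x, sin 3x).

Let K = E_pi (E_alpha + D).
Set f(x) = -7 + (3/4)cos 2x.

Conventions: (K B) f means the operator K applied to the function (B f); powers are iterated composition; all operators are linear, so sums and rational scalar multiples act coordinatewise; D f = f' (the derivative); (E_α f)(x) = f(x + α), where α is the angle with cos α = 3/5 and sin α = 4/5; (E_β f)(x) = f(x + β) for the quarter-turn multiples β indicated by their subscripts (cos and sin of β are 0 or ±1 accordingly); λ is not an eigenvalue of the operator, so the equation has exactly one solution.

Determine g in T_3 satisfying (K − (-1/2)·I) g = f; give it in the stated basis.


write g with unknown coordinates in the stated basis and equate coefficients in (K − (-1/2)·I) g = f
solving from the highest basis element down gives g = -14/3 + (33/1762)cos 2x + (222/881)sin 2x
check: K g = -14/3 + (1305/1762)cos 2x - (111/881)sin 2x
so K g − (-1/2)·g = -7 + (3/4)cos 2x = f ✓

the image equals g(x) = -14/3 + (33/1762)cos 2x + (222/881)sin 2x


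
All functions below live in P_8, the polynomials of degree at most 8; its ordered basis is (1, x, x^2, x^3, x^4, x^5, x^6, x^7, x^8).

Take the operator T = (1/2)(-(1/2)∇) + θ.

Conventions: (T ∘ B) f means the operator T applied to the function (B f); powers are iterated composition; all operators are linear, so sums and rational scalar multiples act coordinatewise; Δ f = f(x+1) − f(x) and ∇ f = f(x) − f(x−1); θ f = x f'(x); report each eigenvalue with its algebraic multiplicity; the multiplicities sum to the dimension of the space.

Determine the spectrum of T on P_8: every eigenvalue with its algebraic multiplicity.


λ = 0 (multiplicity 1), λ = 1 (multiplicity 1), λ = 2 (multiplicity 1), λ = 3 (multiplicity 1), λ = 4 (multiplicity 1), λ = 5 (multiplicity 1), λ = 6 (multiplicity 1), λ = 7 (multiplicity 1), λ = 8 (multiplicity 1)

image of 1: 0
image of x: x - 1/4
image of x^2: 2x^2 - (1/2)x + 1/4
image of x^3: 3x^3 - (3/4)x^2 + (3/4)x - 1/4
image of x^4: 4x^4 - x^3 + (3/2)x^2 - x + 1/4
image of x^5: 5x^5 - (5/4)x^4 + (5/2)x^3 - (5/2)x^2 + (5/4)x - 1/4
image of x^6: 6x^6 - (3/2)x^5 + (15/4)x^4 - 5x^3 + (15/4)x^2 - (3/2)x + 1/4
image of x^7: 7x^7 - (7/4)x^6 + (21/4)x^5 - (35/4)x^4 + (35/4)x^3 - (21/4)x^2 + (7/4)x - 1/4
image of x^8: 8x^8 - 2x^7 + 7x^6 - 14x^5 + (35/2)x^4 - 14x^3 + 7x^2 - 2x + 1/4
the matrix is upper triangular; its diagonal is (0, 1, 2, 3, 4, 5, 6, 7, 8)
for a triangular matrix the eigenvalues are the diagonal entries, with algebraic multiplicity their repetition count


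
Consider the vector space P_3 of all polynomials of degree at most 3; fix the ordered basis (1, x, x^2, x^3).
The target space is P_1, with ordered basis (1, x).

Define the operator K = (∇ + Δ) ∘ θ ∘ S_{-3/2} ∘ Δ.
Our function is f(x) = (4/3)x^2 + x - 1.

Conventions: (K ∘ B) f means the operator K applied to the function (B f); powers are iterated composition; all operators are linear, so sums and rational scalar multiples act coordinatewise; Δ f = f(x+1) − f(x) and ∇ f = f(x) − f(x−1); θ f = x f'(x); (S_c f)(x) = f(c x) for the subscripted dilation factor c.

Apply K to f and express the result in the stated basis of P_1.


the image equals g(x) = -8

Δ f = (8/3)x + 7/3
S_{-3/2} Δ f = -4x + 7/3
θ S_{-3/2} Δ f = -4x
∇ (θ ∘ S_{-3/2} ∘ Δ) f = -4
Δ (θ ∘ S_{-3/2} ∘ Δ) f = -4
(∇ + Δ) (θ ∘ S_{-3/2} ∘ Δ) f = -8


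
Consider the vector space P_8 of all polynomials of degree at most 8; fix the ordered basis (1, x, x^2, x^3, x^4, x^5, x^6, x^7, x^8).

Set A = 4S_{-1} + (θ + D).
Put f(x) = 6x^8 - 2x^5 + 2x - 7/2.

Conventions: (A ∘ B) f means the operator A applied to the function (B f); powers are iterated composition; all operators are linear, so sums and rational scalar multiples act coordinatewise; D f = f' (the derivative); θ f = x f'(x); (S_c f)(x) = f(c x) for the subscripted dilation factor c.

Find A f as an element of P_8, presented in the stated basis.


g(x) = 72x^8 + 48x^7 - 2x^5 - 10x^4 - 6x - 12

S_{-1} f = 6x^8 + 2x^5 - 2x - 7/2
(4S_{-1}) f = 24x^8 + 8x^5 - 8x - 14
θ f = 48x^8 - 10x^5 + 2x
D f = 48x^7 - 10x^4 + 2
(θ + D) f = 48x^8 + 48x^7 - 10x^5 - 10x^4 + 2x + 2
(4S_{-1} + (θ + D)) f = 72x^8 + 48x^7 - 2x^5 - 10x^4 - 6x - 12


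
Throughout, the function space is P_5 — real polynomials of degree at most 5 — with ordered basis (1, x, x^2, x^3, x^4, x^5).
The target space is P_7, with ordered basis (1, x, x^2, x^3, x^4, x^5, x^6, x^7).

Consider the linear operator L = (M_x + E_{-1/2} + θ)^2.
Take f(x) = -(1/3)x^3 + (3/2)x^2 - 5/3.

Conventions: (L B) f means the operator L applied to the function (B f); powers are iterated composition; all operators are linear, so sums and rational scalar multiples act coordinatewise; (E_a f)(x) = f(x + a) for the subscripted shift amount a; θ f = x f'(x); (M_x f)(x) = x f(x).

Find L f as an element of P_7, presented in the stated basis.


g(x) = -(1/3)x^5 - (3/2)x^4 + (19/3)x^3 + (65/6)x^2 - (307/24)x + 5/3

M_x f = -(1/3)x^4 + (3/2)x^3 - (5/3)x
E_{-1/2} f = -(1/3)x^3 + 2x^2 - (7/4)x - 5/4
θ f = -x^3 + 3x^2
(M_x + E_{-1/2} + θ) f = -(1/3)x^4 + (1/6)x^3 + 5x^2 - (41/12)x - 5/4
M_x (M_x + E_{-1/2} + θ) f = -(1/3)x^5 + (1/6)x^4 + 5x^3 - (41/12)x^2 - (5/4)x
E_{-1/2} (M_x + E_{-1/2} + θ) f = -(1/3)x^4 + (5/6)x^3 + (17/4)x^2 - (65/8)x + 5/3
θ (M_x + E_{-1/2} + θ) f = -(4/3)x^4 + (1/2)x^3 + 10x^2 - (41/12)x
(M_x + E_{-1/2} + θ) (M_x + E_{-1/2} + θ) f = -(1/3)x^5 - (3/2)x^4 + (19/3)x^3 + (65/6)x^2 - (307/24)x + 5/3


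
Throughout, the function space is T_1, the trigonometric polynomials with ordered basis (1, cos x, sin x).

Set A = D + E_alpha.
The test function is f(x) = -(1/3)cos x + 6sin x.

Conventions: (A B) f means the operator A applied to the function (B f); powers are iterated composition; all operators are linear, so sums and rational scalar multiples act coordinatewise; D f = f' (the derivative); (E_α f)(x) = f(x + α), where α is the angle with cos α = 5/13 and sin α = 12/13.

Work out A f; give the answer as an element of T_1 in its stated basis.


the image equals g(x) = (445/39)cos x + (115/39)sin x

D f = 6cos x + (1/3)sin x
E_alpha f = (211/39)cos x + (34/13)sin x
(D + E_alpha) f = (445/39)cos x + (115/39)sin x


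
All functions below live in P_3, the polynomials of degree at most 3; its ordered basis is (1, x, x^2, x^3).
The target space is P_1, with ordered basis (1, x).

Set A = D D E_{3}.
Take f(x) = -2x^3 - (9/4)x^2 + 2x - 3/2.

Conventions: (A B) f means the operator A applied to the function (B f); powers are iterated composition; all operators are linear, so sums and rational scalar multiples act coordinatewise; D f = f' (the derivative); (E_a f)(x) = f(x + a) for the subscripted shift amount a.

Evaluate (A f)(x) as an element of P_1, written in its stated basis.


E_{3} f = -2x^3 - (81/4)x^2 - (131/2)x - 279/4
D E_{3} f = -6x^2 - (81/2)x - 131/2
D (D E_{3}) f = -12x - 81/2

the image equals g(x) = -12x - 81/2


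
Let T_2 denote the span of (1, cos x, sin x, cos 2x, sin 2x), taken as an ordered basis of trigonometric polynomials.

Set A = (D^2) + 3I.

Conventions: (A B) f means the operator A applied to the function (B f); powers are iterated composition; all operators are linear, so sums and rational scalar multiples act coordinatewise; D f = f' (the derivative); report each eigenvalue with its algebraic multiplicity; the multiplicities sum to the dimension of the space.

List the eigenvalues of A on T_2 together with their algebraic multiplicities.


λ = -1 (multiplicity 2), λ = 2 (multiplicity 2), λ = 3 (multiplicity 1)

image of 1: 3
image of cos x: 2cos x
image of sin x: 2sin x
image of cos 2x: -cos 2x
image of sin 2x: -sin 2x
the matrix is diagonal; its diagonal is (3, 2, 2, -1, -1)
for a triangular matrix the eigenvalues are the diagonal entries, with algebraic multiplicity their repetition count


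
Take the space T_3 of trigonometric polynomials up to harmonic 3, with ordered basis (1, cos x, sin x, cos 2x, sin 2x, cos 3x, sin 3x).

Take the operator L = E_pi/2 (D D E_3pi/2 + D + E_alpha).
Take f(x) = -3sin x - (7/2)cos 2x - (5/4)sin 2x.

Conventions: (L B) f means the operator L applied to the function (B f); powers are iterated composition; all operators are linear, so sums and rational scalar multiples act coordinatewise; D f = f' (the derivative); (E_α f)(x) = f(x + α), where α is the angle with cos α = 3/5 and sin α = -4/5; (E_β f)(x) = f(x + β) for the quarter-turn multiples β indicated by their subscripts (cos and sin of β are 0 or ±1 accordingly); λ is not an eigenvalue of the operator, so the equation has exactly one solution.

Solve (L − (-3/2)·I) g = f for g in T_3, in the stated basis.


write g with unknown coordinates in the stated basis and equate coefficients in (L − (-3/2)·I) g = f
solving from the highest basis element down gives g = 4cos x - 2sin x + (647/601)cos 2x + (1283/1202)sin 2x
check: L g = -6cos x - (3074/601)cos 2x - (3427/1202)sin 2x
so L g − (-3/2)·g = -3sin x - (7/2)cos 2x - (5/4)sin 2x = f ✓

the image equals g(x) = 4cos x - 2sin x + (647/601)cos 2x + (1283/1202)sin 2x


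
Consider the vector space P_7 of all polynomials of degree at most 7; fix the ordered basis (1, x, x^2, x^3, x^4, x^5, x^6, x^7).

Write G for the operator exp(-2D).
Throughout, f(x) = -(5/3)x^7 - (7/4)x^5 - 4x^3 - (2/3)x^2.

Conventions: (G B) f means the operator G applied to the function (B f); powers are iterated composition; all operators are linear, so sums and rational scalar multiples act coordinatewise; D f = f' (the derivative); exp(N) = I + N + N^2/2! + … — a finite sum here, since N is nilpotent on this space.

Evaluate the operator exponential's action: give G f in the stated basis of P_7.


order-1 term: (70/3)x^6 + (35/2)x^4 + 24x^2 + (8/3)x
order-2 term: -140x^5 - 70x^3 - 48x - 8/3
order-3 term: (1400/3)x^4 + 140x^2 + 32
order-4 term: -(2800/3)x^3 - 140x
order-5 term: 1120x^2 + 56
order-6 term: -(2240/3)x
order-7 term: 640/3
the series for exp(-2D) f terminates at order 7
exp(-2D) f = -(5/3)x^7 + (70/3)x^6 - (567/4)x^5 + (2905/6)x^4 - (3022/3)x^3 + (3850/3)x^2 - 932x + 896/3

g(x) = -(5/3)x^7 + (70/3)x^6 - (567/4)x^5 + (2905/6)x^4 - (3022/3)x^3 + (3850/3)x^2 - 932x + 896/3


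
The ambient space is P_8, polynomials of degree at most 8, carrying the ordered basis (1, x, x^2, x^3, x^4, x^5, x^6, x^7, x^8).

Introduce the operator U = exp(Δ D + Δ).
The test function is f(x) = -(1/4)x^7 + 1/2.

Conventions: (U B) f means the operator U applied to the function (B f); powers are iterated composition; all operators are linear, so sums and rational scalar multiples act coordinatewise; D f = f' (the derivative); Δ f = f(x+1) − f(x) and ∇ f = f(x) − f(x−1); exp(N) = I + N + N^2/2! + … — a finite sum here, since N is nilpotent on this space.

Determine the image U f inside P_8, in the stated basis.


order-1 term: -(7/4)x^6 - (63/4)x^5 - 35x^4 - (175/4)x^3 - (63/2)x^2 - (49/4)x - 2
order-2 term: -(21/4)x^5 - (315/4)x^4 - (1505/4)x^3 - (3045/4)x^2 - (2947/4)x - 1127/4
order-3 term: -(35/4)x^4 - (315/2)x^3 - (3675/4)x^2 - 2100x - 6601/4
order-4 term: -(35/4)x^3 - (315/2)x^2 - (3395/4)x - 2765/2
order-5 term: -(21/4)x^2 - (315/4)x - 1085/4
order-6 term: -(7/4)x - 63/4
order-7 term: -1/4
the series for exp(Δ D + Δ) f terminates at order 7
exp(Δ D + Δ) f = -(1/4)x^7 - (7/4)x^6 - 21x^5 - (245/2)x^4 - (2345/4)x^3 - (7497/4)x^2 - (15113/4)x - 14413/4

the image equals g(x) = -(1/4)x^7 - (7/4)x^6 - 21x^5 - (245/2)x^4 - (2345/4)x^3 - (7497/4)x^2 - (15113/4)x - 14413/4


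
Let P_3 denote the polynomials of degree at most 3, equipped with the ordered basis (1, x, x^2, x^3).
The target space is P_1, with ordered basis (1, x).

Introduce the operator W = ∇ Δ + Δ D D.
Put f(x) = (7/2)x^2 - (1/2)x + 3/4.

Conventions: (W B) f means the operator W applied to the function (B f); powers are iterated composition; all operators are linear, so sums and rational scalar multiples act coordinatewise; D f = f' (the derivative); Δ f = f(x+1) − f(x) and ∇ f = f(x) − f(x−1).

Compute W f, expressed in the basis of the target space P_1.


Δ f = 7x + 3
∇ Δ f = 7
D f = 7x - 1/2
D D f = 7
Δ (D D) f = 0
(∇ Δ + Δ D D) f = 7

the image equals g(x) = 7


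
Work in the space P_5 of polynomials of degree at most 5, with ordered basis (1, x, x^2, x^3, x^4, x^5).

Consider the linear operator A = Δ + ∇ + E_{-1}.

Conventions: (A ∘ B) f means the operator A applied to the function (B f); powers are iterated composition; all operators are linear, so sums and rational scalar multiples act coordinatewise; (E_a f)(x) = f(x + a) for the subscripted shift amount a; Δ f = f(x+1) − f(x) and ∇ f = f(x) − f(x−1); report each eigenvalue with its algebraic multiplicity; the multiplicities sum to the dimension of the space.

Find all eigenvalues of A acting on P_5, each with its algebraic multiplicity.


image of 1: 1
image of x: x + 1
image of x^2: x^2 + 2x + 1
image of x^3: x^3 + 3x^2 + 3x + 1
image of x^4: x^4 + 4x^3 + 6x^2 + 4x + 1
image of x^5: x^5 + 5x^4 + 10x^3 + 10x^2 + 5x + 1
the matrix is upper triangular; its diagonal is (1, 1, 1, 1, 1, 1)
for a triangular matrix the eigenvalues are the diagonal entries, with algebraic multiplicity their repetition count

λ = 1 (multiplicity 6)


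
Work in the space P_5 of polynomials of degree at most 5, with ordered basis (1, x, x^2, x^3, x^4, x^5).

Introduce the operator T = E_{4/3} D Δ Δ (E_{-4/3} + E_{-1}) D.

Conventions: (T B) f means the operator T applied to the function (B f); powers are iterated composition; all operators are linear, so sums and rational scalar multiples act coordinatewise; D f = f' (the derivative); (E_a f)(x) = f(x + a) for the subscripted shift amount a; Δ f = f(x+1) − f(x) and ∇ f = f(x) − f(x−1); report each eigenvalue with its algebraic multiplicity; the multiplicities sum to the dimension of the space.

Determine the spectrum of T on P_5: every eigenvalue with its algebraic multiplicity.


λ = 0 (multiplicity 6)

image of 1: 0
image of x: 0
image of x^2: 0
image of x^3: 0
image of x^4: 48
image of x^5: 240x + 280
the matrix is upper triangular; its diagonal is (0, 0, 0, 0, 0, 0)
for a triangular matrix the eigenvalues are the diagonal entries, with algebraic multiplicity their repetition count


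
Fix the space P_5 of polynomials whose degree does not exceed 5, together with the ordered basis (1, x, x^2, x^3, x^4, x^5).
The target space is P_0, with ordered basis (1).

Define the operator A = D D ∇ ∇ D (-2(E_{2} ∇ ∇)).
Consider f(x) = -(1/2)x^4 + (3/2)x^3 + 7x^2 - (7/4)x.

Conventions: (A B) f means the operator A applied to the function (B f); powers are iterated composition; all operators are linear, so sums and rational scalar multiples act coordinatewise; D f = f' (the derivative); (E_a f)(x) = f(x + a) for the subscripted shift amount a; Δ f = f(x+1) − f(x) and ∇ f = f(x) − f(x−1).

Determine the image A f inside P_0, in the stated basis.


∇ f = -2x^3 + (15/2)x^2 + (15/2)x - 27/4
∇ ∇ f = -6x^2 + 21x - 2
E_{2} ∇ ∇ f = -6x^2 - 3x + 16
(-2(E_{2} ∇ ∇)) f = 12x^2 + 6x - 32
D (-2(E_{2} ∇ ∇)) f = 24x + 6
∇ D (-2(E_{2} ∇ ∇)) f = 24
∇ ∇ D (-2(E_{2} ∇ ∇)) f = 0
D (∇ ∇ D) (-2(E_{2} ∇ ∇)) f = 0
D D (∇ ∇ D) (-2(E_{2} ∇ ∇)) f = 0

g(x) = 0


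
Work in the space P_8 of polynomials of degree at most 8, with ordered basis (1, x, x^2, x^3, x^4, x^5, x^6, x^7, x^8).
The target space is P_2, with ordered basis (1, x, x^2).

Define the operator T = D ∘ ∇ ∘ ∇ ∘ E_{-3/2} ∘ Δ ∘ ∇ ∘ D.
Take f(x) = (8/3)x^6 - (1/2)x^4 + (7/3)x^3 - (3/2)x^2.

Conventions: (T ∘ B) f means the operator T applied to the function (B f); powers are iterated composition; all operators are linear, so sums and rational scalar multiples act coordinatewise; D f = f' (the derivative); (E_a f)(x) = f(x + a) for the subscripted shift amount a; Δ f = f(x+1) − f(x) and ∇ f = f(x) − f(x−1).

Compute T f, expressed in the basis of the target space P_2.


g(x) = 1920

D f = 16x^5 - 2x^3 + 7x^2 - 3x
∇ D f = 80x^4 - 160x^3 + 154x^2 - 60x + 4
Δ ∇ D f = 320x^3 + 148x + 14
E_{-3/2} Δ ∇ D f = 320x^3 - 1440x^2 + 2308x - 1288
∇ E_{-3/2} Δ ∇ D f = 960x^2 - 3840x + 4068
∇ ∇ E_{-3/2} Δ ∇ D f = 1920x - 4800
D (∇ ∘ ∇ ∘ E_{-3/2} ∘ Δ ∘ ∇) D f = 1920


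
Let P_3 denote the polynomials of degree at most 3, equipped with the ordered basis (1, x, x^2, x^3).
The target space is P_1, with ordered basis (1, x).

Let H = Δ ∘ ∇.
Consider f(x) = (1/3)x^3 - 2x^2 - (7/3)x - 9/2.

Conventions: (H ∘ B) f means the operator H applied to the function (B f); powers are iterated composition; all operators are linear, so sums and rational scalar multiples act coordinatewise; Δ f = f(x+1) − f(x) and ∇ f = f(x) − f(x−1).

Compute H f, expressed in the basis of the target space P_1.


g(x) = 2x - 4

∇ f = x^2 - 5x
Δ ∇ f = 2x - 4


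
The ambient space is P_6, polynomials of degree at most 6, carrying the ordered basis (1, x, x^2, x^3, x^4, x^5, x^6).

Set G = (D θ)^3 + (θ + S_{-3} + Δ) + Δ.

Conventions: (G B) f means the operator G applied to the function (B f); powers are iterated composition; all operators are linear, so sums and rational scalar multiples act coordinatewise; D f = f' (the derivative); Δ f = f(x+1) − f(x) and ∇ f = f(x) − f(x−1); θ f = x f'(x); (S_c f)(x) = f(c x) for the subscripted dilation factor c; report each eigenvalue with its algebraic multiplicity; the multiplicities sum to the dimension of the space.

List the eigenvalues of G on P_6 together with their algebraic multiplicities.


λ = -238 (multiplicity 1), λ = -24 (multiplicity 1), λ = -2 (multiplicity 1), λ = 1 (multiplicity 1), λ = 11 (multiplicity 1), λ = 85 (multiplicity 1), λ = 735 (multiplicity 1)

image of 1: 1
image of x: -2x + 2
image of x^2: 11x^2 + 4x + 2
image of x^3: -24x^3 + 6x^2 + 6x + 38
image of x^4: 85x^4 + 8x^3 + 12x^2 + 584x + 2
image of x^5: -238x^5 + 10x^4 + 20x^3 + 3620x^2 + 10x + 2
image of x^6: 735x^6 + 12x^5 + 30x^4 + 14440x^3 + 30x^2 + 12x + 2
the matrix is upper triangular; its diagonal is (1, -2, 11, -24, 85, -238, 735)
for a triangular matrix the eigenvalues are the diagonal entries, with algebraic multiplicity their repetition count


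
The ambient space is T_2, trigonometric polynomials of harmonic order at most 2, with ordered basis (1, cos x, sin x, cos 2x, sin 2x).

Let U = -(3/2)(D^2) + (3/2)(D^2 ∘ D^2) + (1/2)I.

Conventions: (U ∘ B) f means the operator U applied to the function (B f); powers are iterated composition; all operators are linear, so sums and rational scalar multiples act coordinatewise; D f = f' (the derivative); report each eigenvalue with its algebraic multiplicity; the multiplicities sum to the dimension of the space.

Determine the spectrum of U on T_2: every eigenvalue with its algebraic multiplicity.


image of 1: 1/2
image of cos x: (7/2)cos x
image of sin x: (7/2)sin x
image of cos 2x: (61/2)cos 2x
image of sin 2x: (61/2)sin 2x
the matrix is diagonal; its diagonal is (1/2, 7/2, 7/2, 61/2, 61/2)
for a triangular matrix the eigenvalues are the diagonal entries, with algebraic multiplicity their repetition count

λ = 1/2 (multiplicity 1), λ = 7/2 (multiplicity 2), λ = 61/2 (multiplicity 2)


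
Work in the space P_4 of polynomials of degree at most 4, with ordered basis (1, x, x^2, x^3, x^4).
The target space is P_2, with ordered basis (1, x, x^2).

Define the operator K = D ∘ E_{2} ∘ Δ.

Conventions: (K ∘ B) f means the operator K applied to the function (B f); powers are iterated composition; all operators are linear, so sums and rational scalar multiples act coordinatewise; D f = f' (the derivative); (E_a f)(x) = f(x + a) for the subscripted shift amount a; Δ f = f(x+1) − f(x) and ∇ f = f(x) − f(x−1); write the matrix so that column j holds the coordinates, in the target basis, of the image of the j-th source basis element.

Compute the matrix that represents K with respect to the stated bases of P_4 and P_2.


the matrix is [[0, 0, 2, 15, 76]; [0, 0, 0, 6, 60]; [0, 0, 0, 0, 12]] (rows listed top to bottom)

image of 1: 0
image of x: 0
image of x^2: 2
image of x^3: 6x + 15
image of x^4: 12x^2 + 60x + 76
each image's coordinates form column j of the matrix


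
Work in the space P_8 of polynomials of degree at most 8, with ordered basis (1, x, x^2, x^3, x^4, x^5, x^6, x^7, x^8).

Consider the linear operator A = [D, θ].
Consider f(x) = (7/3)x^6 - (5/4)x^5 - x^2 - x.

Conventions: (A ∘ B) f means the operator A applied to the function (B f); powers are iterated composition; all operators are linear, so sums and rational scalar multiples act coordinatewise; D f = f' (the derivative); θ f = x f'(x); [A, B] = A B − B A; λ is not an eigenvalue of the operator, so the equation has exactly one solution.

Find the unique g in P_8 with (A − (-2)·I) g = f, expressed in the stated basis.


the image equals g(x) = (7/6)x^6 - (33/8)x^5 + (165/16)x^4 - (165/8)x^3 + (487/16)x^2 - (495/16)x + 495/32

write g with unknown coordinates in the stated basis and equate coefficients in (A − (-2)·I) g = f
solving from the highest basis element down gives g = (7/6)x^6 - (33/8)x^5 + (165/16)x^4 - (165/8)x^3 + (487/16)x^2 - (495/16)x + 495/32
check: A g = 7x^5 - (165/8)x^4 + (165/4)x^3 - (495/8)x^2 + (487/8)x - 495/16
so A g − (-2)·g = (7/3)x^6 - (5/4)x^5 - x^2 - x = f ✓


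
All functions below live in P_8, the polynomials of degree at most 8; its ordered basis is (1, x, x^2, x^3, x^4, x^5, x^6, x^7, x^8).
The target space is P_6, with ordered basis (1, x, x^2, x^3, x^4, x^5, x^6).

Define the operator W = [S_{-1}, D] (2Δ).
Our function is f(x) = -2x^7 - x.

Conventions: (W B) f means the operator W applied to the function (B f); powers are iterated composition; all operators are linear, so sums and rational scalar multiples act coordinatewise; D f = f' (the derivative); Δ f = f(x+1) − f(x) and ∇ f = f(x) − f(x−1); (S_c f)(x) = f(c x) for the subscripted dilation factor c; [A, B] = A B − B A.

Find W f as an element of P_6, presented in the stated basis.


the image equals g(x) = 336x^5 - 840x^4 + 1120x^3 - 840x^2 + 336x - 56

Δ f = -14x^6 - 42x^5 - 70x^4 - 70x^3 - 42x^2 - 14x - 3
(2Δ) f = -28x^6 - 84x^5 - 140x^4 - 140x^3 - 84x^2 - 28x - 6
D (2Δ) f = -168x^5 - 420x^4 - 560x^3 - 420x^2 - 168x - 28
S_{-1} D (2Δ) f = 168x^5 - 420x^4 + 560x^3 - 420x^2 + 168x - 28
S_{-1} (2Δ) f = -28x^6 + 84x^5 - 140x^4 + 140x^3 - 84x^2 + 28x - 6
D S_{-1} (2Δ) f = -168x^5 + 420x^4 - 560x^3 + 420x^2 - 168x + 28
[S_{-1}, D] (2Δ) f = 336x^5 - 840x^4 + 1120x^3 - 840x^2 + 336x - 56


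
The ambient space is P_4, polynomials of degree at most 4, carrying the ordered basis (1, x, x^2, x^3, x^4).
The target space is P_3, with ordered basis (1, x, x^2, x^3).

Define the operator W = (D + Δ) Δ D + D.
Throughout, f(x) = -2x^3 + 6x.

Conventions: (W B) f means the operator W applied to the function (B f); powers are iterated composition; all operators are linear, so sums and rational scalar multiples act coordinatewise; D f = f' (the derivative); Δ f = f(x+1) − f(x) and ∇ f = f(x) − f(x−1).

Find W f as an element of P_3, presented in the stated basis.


D f = -6x^2 + 6
Δ D f = -12x - 6
D Δ D f = -12
Δ Δ D f = -12
(D + Δ) Δ D f = -24
D f = -6x^2 + 6
((D + Δ) Δ D + D) f = -6x^2 - 18

g(x) = -6x^2 - 18


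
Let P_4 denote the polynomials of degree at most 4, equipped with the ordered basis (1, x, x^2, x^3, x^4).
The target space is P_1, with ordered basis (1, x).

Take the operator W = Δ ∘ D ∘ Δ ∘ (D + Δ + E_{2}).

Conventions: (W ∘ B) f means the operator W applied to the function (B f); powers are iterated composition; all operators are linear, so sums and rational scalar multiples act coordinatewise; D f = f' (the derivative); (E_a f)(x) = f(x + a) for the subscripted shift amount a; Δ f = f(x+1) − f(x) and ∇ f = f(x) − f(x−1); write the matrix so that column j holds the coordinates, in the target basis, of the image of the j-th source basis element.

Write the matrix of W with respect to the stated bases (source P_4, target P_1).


the matrix is [[0, 0, 0, 6, 120]; [0, 0, 0, 0, 24]] (rows listed top to bottom)

image of 1: 0
image of x: 0
image of x^2: 0
image of x^3: 6
image of x^4: 24x + 120
each image's coordinates form column j of the matrix


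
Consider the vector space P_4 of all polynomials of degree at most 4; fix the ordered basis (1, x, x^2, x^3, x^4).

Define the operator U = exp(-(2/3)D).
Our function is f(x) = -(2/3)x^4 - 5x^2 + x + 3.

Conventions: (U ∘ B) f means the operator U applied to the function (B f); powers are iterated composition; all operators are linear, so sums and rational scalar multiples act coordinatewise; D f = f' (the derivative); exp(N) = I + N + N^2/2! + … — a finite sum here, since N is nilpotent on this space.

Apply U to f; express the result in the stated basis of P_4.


order-1 term: (16/9)x^3 + (20/3)x - 2/3
order-2 term: -(16/9)x^2 - 20/9
order-3 term: (64/81)x
order-4 term: -32/243
the series for exp(-(2/3)D) f terminates at order 4
exp(-(2/3)D) f = -(2/3)x^4 + (16/9)x^3 - (61/9)x^2 + (685/81)x - 5/243

g(x) = -(2/3)x^4 + (16/9)x^3 - (61/9)x^2 + (685/81)x - 5/243


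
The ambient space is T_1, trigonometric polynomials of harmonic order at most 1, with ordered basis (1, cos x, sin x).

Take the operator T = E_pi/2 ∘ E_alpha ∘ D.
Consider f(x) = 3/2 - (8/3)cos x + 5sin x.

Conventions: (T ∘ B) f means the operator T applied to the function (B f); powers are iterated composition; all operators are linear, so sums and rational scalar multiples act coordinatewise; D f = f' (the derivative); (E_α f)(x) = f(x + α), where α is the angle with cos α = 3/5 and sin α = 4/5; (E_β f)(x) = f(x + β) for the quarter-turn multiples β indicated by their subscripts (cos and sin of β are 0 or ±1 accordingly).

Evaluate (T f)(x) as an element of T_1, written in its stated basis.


the image equals g(x) = -(12/5)cos x - (77/15)sin x

D f = 5cos x + (8/3)sin x
E_alpha D f = (77/15)cos x - (12/5)sin x
E_pi/2 E_alpha D f = -(12/5)cos x - (77/15)sin x


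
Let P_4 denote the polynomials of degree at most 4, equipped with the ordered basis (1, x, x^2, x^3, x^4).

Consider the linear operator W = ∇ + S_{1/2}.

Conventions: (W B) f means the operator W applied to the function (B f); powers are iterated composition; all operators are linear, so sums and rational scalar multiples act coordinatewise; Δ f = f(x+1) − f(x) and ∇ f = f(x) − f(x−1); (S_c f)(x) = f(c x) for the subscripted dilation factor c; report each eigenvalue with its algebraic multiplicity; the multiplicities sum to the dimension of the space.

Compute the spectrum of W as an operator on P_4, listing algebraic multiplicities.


λ = 1/16 (multiplicity 1), λ = 1/8 (multiplicity 1), λ = 1/4 (multiplicity 1), λ = 1/2 (multiplicity 1), λ = 1 (multiplicity 1)

image of 1: 1
image of x: (1/2)x + 1
image of x^2: (1/4)x^2 + 2x - 1
image of x^3: (1/8)x^3 + 3x^2 - 3x + 1
image of x^4: (1/16)x^4 + 4x^3 - 6x^2 + 4x - 1
the matrix is upper triangular; its diagonal is (1, 1/2, 1/4, 1/8, 1/16)
for a triangular matrix the eigenvalues are the diagonal entries, with algebraic multiplicity their repetition count


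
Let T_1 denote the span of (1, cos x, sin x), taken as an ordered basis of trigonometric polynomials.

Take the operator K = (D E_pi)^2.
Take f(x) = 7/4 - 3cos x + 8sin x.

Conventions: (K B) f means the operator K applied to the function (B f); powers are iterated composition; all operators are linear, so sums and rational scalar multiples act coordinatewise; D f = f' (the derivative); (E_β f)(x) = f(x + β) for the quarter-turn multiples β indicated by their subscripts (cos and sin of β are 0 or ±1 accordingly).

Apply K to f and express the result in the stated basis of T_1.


the image equals g(x) = 3cos x - 8sin x

E_pi f = 7/4 + 3cos x - 8sin x
D E_pi f = -8cos x - 3sin x
E_pi (D E_pi) f = 8cos x + 3sin x
D E_pi (D E_pi) f = 3cos x - 8sin x


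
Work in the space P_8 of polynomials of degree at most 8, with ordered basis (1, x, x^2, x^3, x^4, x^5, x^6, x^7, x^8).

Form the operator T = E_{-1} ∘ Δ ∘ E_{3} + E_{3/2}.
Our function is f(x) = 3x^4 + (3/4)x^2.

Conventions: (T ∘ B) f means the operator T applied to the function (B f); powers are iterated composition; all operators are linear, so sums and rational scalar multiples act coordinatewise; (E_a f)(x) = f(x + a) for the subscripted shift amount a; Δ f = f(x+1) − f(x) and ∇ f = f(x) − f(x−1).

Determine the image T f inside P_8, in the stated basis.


g(x) = 3x^4 + 30x^3 + (525/4)x^2 + (1089/4)x + 1725/8

E_{3} f = 3x^4 + 36x^3 + (651/4)x^2 + (657/2)x + 999/4
Δ E_{3} f = 12x^3 + 126x^2 + (891/2)x + 2121/4
E_{-1} Δ E_{3} f = 12x^3 + 90x^2 + (459/2)x + 795/4
E_{3/2} f = 3x^4 + 18x^3 + (165/4)x^2 + (171/4)x + 135/8
(E_{-1} ∘ Δ ∘ E_{3} + E_{3/2}) f = 3x^4 + 30x^3 + (525/4)x^2 + (1089/4)x + 1725/8


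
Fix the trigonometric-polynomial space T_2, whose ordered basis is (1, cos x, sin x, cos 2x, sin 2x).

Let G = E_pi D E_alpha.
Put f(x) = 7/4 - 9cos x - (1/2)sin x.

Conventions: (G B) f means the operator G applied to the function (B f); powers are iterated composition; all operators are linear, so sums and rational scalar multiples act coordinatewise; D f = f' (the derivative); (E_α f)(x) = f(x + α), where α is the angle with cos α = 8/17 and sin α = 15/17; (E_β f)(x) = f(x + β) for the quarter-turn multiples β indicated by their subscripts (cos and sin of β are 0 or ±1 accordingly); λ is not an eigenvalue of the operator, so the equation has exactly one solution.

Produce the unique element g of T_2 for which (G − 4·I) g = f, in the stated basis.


g(x) = -7/16 + (473/169)cos x + (197/338)sin x

write g with unknown coordinates in the stated basis and equate coefficients in (G − 4·I) g = f
solving from the highest basis element down gives g = -7/16 + (473/169)cos x + (197/338)sin x
check: G g = (371/169)cos x + (619/338)sin x
so G g − 4·g = 7/4 - 9cos x - (1/2)sin x = f ✓


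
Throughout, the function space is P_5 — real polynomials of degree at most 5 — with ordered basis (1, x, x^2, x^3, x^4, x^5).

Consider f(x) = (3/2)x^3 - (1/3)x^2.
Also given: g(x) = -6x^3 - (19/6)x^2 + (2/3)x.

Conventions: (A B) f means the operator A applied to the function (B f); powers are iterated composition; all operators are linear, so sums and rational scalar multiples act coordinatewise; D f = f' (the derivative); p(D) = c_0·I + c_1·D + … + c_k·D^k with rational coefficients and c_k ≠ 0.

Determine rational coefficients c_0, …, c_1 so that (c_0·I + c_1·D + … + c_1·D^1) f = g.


D^0 f = (3/2)x^3 - (1/3)x^2
D^1 f = (9/2)x^2 - (2/3)x
matching coefficients of g against c_0 f + c_1 Df + … from the top degree down determines the c_i
solution: c_0 = -4, c_1 = -1

c_0 = -4, c_1 = -1


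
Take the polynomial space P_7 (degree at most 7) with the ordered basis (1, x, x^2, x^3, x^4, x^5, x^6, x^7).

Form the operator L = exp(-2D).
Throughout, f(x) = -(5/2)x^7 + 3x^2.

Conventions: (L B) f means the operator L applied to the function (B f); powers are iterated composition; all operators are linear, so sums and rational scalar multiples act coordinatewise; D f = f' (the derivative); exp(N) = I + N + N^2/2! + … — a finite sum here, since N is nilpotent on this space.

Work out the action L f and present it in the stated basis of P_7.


order-1 term: 35x^6 - 12x
order-2 term: -210x^5 + 12
order-3 term: 700x^4
order-4 term: -1400x^3
order-5 term: 1680x^2
order-6 term: -1120x
order-7 term: 320
the series for exp(-2D) f terminates at order 7
exp(-2D) f = -(5/2)x^7 + 35x^6 - 210x^5 + 700x^4 - 1400x^3 + 1683x^2 - 1132x + 332

g(x) = -(5/2)x^7 + 35x^6 - 210x^5 + 700x^4 - 1400x^3 + 1683x^2 - 1132x + 332


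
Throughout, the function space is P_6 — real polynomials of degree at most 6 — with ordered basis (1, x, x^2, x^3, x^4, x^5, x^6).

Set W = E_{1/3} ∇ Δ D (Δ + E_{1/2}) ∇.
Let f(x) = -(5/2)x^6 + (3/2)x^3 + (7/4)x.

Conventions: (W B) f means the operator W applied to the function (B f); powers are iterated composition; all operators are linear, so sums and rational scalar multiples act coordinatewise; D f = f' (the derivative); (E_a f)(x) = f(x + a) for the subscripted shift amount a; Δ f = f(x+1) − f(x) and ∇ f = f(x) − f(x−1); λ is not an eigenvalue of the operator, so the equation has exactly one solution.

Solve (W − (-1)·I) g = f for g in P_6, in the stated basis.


write g with unknown coordinates in the stated basis and equate coefficients in (W − (-1)·I) g = f
solving from the highest basis element down gives g = -(5/2)x^6 + (3/2)x^3 + 900x^2 + (9607/4)x + 925
check: W g = -900x^2 - 2400x - 925
so W g − (-1)·g = -(5/2)x^6 + (3/2)x^3 + (7/4)x = f ✓

the result is g(x) = -(5/2)x^6 + (3/2)x^3 + 900x^2 + (9607/4)x + 925
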